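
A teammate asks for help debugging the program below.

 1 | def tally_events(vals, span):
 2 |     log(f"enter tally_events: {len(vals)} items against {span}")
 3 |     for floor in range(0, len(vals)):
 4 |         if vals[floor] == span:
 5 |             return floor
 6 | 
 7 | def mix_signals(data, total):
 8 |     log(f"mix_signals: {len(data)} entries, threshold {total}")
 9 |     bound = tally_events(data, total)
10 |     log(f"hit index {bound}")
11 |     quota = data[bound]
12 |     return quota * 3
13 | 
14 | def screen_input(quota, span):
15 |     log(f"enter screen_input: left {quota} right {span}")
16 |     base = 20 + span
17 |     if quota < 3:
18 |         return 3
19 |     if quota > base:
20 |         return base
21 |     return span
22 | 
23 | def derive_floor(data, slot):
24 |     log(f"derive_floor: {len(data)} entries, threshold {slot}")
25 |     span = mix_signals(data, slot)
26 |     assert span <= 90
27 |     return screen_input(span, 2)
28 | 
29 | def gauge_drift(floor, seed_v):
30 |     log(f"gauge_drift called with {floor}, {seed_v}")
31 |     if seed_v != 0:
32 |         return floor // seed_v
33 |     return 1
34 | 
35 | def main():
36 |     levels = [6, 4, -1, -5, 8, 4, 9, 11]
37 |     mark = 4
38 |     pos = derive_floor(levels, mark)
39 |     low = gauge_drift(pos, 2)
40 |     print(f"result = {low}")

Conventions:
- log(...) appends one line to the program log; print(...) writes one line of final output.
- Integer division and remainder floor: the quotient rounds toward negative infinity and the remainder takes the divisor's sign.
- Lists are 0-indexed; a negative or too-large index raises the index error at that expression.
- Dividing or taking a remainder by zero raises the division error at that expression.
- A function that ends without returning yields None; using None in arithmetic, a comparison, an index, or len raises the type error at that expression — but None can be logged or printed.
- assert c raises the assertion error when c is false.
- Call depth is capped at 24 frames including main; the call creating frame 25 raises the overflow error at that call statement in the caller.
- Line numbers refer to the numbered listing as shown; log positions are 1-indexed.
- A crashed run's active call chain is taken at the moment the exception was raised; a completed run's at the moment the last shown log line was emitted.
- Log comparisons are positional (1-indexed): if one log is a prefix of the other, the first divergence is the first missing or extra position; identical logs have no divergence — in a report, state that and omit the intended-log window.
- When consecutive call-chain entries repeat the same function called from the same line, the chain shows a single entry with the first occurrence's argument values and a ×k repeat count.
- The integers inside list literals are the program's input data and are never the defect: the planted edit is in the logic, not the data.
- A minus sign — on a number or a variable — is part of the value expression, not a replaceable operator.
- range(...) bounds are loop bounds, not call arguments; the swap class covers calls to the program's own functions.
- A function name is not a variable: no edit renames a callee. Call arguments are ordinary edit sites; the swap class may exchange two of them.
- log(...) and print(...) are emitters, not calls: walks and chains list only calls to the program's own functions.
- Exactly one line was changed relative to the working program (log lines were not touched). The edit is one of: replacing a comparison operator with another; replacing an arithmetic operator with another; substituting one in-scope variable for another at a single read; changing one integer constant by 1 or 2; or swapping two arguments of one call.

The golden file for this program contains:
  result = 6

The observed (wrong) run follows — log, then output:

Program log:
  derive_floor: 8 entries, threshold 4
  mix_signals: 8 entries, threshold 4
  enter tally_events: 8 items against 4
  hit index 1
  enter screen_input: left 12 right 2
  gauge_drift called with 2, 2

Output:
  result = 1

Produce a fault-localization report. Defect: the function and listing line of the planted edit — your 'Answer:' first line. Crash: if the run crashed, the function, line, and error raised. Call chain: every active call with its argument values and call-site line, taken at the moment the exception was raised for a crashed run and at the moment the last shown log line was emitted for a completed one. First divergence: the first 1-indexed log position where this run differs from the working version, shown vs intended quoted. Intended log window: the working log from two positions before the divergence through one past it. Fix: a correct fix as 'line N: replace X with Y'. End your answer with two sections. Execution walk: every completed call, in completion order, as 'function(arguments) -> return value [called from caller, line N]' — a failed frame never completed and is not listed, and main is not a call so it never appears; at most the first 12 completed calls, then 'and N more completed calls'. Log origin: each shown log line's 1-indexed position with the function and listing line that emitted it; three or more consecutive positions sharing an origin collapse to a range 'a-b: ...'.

Answer: the defect is in screen_input at line 21.
Key fact: At log position 6 the runs split — shown 'gauge_drift called with 2, 2', but the working version logs 'gauge_drift called with 12, 2'.
Call chain: main -> gauge_drift(2, 2) (called at line 39).
First divergence: position 6 — shown 'gauge_drift called with 2, 2', intended 'gauge_drift called with 12, 2'.
Intended log window:
  4: hit index 1
  5: enter screen_input: left 12 right 2
  6: gauge_drift called with 12, 2
Execution walk:
  tally_events([6, 4, -1, -5, 8, 4, 9, 11], 4) -> 1  [called from mix_signals, line 9]
  mix_signals([6, 4, -1, -5, 8, 4, 9, 11], 4) -> 12  [called from derive_floor, line 25]
  screen_input(12, 2) -> 2  [called from derive_floor, line 27]
  derive_floor([6, 4, -1, -5, 8, 4, 9, 11], 4) -> 2  [called from main, line 38]
  gauge_drift(2, 2) -> 1  [called from main, line 39]
Log origin:
  1: from derive_floor, line 24
  2: from mix_signals, line 8
  3: from tally_events, line 2
  4: from mix_signals, line 10
  5: from screen_input, line 15
  6: from gauge_drift, line 30
A correct fix: line 21: replace `span` with `quota`.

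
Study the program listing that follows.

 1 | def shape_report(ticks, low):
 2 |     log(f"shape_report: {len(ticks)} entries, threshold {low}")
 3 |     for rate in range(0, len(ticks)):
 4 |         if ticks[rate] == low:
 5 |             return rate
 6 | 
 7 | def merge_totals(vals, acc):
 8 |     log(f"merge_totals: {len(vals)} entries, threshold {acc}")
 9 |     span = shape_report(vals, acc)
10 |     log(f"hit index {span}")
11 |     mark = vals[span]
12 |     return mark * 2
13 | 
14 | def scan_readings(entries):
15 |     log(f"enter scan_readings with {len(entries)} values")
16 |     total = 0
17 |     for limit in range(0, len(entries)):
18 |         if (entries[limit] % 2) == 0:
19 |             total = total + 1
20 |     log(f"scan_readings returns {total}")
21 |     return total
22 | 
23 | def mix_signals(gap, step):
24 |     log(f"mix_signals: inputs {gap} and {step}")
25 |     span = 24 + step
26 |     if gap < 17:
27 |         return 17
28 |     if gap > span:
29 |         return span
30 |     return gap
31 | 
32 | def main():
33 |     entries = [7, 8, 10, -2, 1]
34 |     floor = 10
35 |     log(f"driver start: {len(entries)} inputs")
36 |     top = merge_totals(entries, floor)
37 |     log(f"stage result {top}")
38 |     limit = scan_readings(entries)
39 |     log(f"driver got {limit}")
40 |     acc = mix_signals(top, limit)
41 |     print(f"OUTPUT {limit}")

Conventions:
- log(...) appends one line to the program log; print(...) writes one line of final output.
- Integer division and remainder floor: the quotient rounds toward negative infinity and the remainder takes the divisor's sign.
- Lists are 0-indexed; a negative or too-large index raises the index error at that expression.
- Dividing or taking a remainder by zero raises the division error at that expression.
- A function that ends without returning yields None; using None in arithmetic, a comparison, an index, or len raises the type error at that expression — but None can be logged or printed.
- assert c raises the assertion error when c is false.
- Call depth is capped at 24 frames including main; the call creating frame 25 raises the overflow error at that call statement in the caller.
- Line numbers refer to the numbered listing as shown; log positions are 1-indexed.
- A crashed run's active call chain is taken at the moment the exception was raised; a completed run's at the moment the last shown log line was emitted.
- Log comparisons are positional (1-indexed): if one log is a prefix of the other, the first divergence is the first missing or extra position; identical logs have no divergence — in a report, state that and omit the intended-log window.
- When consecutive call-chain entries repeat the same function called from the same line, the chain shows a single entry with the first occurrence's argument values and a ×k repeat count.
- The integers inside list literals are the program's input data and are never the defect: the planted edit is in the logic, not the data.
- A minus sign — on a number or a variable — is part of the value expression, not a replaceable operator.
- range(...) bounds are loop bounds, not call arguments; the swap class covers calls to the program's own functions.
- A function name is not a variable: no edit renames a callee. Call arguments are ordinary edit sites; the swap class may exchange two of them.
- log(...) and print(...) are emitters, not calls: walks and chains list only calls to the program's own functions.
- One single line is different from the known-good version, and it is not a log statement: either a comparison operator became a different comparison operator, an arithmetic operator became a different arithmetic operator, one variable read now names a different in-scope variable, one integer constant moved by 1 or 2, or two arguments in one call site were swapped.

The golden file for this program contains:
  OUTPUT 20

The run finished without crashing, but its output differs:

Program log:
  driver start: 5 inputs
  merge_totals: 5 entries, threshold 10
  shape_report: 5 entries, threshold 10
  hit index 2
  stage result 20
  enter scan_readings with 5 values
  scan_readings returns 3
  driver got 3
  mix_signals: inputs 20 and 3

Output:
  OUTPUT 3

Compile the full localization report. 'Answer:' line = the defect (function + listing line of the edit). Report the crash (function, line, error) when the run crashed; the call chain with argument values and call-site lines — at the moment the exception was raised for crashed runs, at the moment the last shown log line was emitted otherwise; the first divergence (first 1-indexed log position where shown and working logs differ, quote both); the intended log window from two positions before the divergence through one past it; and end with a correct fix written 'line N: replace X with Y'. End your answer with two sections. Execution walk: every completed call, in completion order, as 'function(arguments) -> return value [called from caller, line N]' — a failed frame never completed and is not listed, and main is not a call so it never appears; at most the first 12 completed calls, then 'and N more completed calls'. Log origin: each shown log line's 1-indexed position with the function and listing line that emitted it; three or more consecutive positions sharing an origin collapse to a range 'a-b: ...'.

Answer: the defect is in main at line 41.
Key observation: The logs agree in full; only the final output differs.
Call chain: main -> mix_signals(20, 3) (called at line 40).
First divergence: there is none — every log position agrees.
Execution walk:
  shape_report([7, 8, 10, -2, 1], 10) -> 2  [called from merge_totals, line 9]
  merge_totals([7, 8, 10, -2, 1], 10) -> 20  [called from main, line 36]
  scan_readings([7, 8, 10, -2, 1]) -> 3  [called from main, line 38]
  mix_signals(20, 3) -> 20  [called from main, line 40]
Log line origins:
  1: from main, line 35
  2: from merge_totals, line 8
  3: from shape_report, line 2
  4: from merge_totals, line 10
  5: from main, line 37
  6: from scan_readings, line 15
  7: from scan_readings, line 20
  8: from main, line 39
  9: from mix_signals, line 24
A correct fix: line 41: replace `limit` with `acc`.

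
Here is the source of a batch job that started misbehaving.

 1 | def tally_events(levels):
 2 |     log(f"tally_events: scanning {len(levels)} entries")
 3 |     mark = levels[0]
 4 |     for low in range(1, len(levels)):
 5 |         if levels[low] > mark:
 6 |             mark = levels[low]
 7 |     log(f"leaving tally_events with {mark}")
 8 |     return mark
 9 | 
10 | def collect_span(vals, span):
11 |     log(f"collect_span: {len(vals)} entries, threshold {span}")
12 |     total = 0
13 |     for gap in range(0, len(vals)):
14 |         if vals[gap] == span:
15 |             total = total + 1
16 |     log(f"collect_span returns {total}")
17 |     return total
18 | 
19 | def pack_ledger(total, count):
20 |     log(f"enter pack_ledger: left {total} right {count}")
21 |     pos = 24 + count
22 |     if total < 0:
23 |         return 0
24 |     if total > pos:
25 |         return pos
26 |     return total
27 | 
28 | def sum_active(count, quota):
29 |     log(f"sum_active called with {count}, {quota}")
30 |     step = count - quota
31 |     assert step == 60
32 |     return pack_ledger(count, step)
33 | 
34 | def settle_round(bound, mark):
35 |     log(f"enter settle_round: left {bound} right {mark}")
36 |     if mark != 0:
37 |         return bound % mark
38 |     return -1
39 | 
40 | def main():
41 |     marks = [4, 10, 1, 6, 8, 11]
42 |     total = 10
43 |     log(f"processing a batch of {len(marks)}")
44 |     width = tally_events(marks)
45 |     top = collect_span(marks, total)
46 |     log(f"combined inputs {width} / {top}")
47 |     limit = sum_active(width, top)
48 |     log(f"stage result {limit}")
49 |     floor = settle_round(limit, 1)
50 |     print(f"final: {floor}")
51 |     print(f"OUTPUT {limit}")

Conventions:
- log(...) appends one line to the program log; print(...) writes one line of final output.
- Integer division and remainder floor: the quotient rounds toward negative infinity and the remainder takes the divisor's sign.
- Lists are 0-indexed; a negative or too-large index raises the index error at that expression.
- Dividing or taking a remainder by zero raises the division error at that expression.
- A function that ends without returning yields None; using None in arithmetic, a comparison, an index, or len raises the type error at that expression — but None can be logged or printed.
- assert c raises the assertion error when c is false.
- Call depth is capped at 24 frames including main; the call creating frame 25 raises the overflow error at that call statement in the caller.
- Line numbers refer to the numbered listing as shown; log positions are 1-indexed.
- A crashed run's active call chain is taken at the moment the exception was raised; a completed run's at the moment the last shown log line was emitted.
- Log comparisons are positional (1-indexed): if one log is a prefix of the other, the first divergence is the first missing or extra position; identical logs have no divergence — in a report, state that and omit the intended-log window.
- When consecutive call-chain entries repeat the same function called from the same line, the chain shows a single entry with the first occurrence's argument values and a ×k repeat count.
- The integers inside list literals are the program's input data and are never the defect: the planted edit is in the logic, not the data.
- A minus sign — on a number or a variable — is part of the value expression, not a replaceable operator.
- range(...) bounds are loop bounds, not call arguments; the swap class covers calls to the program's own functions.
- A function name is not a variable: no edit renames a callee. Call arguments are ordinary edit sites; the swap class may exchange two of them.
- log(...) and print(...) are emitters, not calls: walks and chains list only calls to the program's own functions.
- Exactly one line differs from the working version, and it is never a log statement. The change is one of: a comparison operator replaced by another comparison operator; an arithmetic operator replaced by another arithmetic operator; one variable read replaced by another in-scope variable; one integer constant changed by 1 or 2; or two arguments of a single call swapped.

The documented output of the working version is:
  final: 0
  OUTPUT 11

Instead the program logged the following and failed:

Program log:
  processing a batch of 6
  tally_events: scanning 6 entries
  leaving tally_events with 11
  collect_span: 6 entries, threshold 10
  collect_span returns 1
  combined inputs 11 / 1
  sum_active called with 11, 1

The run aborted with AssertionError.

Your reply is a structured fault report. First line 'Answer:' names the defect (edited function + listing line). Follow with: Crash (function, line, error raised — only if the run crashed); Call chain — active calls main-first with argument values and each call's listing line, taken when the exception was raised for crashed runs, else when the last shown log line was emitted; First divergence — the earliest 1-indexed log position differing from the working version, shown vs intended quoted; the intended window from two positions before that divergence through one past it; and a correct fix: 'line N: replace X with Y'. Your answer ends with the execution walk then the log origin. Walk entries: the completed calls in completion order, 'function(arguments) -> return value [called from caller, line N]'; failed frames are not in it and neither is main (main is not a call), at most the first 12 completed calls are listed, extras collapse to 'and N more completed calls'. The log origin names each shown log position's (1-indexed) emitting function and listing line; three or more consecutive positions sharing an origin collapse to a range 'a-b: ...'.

Answer: the defect is in sum_active at line 31.
Key fact: After 7 matching log lines the faulty run goes silent, while the working version continues with 'enter pack_ledger: left 11 right 10'.
Crash: sum_active, line 31, AssertionError.
Call chain: main -> sum_active(11, 1) (called at line 47).
First divergence: position 8 — the faulty run's log ends after 7 lines; the working version continues with 'enter pack_ledger: left 11 right 10'.
Intended log window:
  6: combined inputs 11 / 1
  7: sum_active called with 11, 1
  8: enter pack_ledger: left 11 right 10
  9: stage result 11
Execution walk:
  tally_events([4, 10, 1, 6, 8, 11]) -> 11  [called from main, line 44]
  collect_span([4, 10, 1, 6, 8, 11], 10) -> 1  [called from main, line 45]
Log origins:
  1: emitted by main (line 43)
  2: emitted by tally_events (line 2)
  3: emitted by tally_events (line 7)
  4: emitted by collect_span (line 11)
  5: emitted by collect_span (line 16)
  6: emitted by main (line 46)
  7: emitted by sum_active (line 29)
A correct fix: line 31: replace `==` with `<=`.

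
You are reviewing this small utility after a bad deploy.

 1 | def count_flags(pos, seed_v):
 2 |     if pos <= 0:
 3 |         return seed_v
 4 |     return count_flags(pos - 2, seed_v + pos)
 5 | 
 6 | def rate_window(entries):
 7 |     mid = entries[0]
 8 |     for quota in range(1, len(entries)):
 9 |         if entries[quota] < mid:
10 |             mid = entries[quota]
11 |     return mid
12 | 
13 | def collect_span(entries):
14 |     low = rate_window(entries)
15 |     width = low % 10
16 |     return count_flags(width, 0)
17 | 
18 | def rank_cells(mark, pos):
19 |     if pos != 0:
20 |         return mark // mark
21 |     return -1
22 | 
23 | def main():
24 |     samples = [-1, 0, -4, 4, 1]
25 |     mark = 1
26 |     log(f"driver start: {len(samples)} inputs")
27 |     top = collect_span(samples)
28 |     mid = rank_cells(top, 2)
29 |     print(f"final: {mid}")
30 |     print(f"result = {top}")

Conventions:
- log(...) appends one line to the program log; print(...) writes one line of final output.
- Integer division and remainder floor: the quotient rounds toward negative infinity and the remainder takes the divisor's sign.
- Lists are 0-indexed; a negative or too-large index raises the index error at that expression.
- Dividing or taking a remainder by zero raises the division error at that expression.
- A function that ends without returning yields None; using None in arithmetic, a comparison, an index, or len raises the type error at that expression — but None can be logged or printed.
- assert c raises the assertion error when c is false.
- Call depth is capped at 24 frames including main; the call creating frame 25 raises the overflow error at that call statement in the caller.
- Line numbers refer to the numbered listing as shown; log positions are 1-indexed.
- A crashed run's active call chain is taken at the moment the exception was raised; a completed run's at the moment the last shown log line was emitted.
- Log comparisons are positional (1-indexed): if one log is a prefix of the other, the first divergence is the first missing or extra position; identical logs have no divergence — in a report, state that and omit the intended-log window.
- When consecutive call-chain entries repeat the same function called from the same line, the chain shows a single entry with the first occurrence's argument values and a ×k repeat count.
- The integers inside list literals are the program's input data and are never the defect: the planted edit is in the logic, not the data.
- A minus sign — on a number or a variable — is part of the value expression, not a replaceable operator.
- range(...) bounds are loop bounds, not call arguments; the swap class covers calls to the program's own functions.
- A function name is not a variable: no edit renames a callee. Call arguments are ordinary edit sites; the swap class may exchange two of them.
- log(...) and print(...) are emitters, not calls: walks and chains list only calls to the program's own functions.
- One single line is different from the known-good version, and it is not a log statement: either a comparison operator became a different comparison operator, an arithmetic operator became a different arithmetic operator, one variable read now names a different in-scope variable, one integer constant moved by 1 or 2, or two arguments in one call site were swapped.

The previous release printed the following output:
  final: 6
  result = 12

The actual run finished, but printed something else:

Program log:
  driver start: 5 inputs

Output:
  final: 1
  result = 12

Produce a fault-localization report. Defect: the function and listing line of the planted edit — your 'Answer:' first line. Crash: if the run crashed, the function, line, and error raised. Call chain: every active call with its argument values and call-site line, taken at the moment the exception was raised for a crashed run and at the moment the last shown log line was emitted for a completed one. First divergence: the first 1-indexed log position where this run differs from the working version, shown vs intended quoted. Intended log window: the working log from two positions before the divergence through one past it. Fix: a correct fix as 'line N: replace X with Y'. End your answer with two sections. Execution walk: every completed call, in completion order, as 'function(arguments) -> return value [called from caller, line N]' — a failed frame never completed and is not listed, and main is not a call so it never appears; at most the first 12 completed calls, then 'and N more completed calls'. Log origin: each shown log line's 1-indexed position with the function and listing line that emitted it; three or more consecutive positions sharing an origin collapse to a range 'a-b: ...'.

Answer: the defect is in rank_cells at line 20.
Key observation: The logs agree in full; only the final output differs.
Call chain: main.
First divergence: none; the two logs match at every position.
Execution walk:
  rate_window([-1, 0, -4, 4, 1]) -> -4  [called from collect_span, line 14]
  count_flags(0, 12) -> 12  [called from count_flags, line 4]
  count_flags(2, 10) -> 12  [called from count_flags, line 4]
  count_flags(4, 6) -> 12  [called from count_flags, line 4]
  count_flags(6, 0) -> 12  [called from collect_span, line 16]
  collect_span([-1, 0, -4, 4, 1]) -> 12  [called from main, line 27]
  rank_cells(12, 2) -> 1  [called from main, line 28]
Log origin:
  1: emitted by main (line 26)
A correct fix: line 20: replace `mark // mark` with `mark // pos`.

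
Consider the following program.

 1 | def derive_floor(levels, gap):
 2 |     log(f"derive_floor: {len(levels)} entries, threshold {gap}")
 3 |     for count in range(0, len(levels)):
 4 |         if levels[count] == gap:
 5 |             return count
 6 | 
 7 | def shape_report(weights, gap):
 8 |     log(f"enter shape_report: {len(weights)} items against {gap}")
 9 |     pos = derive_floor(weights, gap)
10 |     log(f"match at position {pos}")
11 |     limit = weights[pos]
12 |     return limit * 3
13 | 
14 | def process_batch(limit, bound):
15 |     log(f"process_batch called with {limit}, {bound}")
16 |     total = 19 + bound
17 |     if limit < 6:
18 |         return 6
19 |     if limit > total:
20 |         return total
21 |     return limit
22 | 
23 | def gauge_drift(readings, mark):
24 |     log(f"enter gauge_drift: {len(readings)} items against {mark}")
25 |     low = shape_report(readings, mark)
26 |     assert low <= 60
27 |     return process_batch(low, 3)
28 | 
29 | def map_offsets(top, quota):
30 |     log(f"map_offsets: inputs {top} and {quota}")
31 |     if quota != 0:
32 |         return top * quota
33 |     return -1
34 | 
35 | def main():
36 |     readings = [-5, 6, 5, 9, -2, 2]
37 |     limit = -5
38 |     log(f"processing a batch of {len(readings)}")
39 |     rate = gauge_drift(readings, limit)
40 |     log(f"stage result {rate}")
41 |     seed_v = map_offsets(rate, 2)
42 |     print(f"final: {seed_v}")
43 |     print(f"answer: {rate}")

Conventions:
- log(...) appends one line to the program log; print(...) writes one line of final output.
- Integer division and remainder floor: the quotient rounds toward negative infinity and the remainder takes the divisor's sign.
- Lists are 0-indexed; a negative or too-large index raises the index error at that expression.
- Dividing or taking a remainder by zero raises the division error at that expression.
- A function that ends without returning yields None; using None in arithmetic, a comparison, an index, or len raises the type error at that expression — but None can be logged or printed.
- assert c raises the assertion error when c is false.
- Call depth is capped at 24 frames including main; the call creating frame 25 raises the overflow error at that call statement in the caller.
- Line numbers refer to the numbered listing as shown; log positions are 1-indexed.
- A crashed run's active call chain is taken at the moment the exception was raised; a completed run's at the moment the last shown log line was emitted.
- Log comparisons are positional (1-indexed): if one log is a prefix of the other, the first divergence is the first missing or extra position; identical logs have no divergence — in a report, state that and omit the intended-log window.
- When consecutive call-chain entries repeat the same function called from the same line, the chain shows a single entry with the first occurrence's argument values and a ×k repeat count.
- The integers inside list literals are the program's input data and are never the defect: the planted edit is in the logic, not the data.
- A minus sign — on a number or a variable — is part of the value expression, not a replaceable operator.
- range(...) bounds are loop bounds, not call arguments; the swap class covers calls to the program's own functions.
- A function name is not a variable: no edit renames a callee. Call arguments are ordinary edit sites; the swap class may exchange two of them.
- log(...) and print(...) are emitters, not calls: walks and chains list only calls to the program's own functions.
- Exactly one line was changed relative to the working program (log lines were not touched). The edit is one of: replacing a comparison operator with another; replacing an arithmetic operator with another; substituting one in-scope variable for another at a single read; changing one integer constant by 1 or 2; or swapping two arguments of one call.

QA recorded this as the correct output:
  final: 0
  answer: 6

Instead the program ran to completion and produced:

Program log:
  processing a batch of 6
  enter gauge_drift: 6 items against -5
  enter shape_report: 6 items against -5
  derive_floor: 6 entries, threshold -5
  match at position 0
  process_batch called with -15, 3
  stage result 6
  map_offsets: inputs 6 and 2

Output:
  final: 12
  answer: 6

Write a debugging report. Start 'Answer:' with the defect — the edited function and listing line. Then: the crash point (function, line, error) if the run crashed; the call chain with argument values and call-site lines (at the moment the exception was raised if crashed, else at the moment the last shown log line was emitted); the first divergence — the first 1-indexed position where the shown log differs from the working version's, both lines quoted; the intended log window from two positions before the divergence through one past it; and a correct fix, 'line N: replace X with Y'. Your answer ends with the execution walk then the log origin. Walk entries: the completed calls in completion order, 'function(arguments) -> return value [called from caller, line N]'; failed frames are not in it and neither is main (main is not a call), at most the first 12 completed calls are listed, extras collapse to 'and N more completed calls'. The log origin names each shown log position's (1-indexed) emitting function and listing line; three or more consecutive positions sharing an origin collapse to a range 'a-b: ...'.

Answer: the defect is in map_offsets at line 32.
The tell: The logs agree in full; only the final output differs.
Call chain: main -> map_offsets(6, 2) (called at line 41).
First divergence: none; the two logs match at every position.
Execution walk:
  derive_floor([-5, 6, 5, 9, -2, 2], -5) -> 0  [called from shape_report, line 9]
  shape_report([-5, 6, 5, 9, -2, 2], -5) -> -15  [called from gauge_drift, line 25]
  process_batch(-15, 3) -> 6  [called from gauge_drift, line 27]
  gauge_drift([-5, 6, 5, 9, -2, 2], -5) -> 6  [called from main, line 39]
  map_offsets(6, 2) -> 12  [called from main, line 41]
Log origins:
  1: from main, line 38
  2: from gauge_drift, line 24
  3: from shape_report, line 8
  4: from derive_floor, line 2
  5: from shape_report, line 10
  6: from process_batch, line 15
  7: from main, line 40
  8: from map_offsets, line 30
A correct fix: line 32: replace `*` with `%`.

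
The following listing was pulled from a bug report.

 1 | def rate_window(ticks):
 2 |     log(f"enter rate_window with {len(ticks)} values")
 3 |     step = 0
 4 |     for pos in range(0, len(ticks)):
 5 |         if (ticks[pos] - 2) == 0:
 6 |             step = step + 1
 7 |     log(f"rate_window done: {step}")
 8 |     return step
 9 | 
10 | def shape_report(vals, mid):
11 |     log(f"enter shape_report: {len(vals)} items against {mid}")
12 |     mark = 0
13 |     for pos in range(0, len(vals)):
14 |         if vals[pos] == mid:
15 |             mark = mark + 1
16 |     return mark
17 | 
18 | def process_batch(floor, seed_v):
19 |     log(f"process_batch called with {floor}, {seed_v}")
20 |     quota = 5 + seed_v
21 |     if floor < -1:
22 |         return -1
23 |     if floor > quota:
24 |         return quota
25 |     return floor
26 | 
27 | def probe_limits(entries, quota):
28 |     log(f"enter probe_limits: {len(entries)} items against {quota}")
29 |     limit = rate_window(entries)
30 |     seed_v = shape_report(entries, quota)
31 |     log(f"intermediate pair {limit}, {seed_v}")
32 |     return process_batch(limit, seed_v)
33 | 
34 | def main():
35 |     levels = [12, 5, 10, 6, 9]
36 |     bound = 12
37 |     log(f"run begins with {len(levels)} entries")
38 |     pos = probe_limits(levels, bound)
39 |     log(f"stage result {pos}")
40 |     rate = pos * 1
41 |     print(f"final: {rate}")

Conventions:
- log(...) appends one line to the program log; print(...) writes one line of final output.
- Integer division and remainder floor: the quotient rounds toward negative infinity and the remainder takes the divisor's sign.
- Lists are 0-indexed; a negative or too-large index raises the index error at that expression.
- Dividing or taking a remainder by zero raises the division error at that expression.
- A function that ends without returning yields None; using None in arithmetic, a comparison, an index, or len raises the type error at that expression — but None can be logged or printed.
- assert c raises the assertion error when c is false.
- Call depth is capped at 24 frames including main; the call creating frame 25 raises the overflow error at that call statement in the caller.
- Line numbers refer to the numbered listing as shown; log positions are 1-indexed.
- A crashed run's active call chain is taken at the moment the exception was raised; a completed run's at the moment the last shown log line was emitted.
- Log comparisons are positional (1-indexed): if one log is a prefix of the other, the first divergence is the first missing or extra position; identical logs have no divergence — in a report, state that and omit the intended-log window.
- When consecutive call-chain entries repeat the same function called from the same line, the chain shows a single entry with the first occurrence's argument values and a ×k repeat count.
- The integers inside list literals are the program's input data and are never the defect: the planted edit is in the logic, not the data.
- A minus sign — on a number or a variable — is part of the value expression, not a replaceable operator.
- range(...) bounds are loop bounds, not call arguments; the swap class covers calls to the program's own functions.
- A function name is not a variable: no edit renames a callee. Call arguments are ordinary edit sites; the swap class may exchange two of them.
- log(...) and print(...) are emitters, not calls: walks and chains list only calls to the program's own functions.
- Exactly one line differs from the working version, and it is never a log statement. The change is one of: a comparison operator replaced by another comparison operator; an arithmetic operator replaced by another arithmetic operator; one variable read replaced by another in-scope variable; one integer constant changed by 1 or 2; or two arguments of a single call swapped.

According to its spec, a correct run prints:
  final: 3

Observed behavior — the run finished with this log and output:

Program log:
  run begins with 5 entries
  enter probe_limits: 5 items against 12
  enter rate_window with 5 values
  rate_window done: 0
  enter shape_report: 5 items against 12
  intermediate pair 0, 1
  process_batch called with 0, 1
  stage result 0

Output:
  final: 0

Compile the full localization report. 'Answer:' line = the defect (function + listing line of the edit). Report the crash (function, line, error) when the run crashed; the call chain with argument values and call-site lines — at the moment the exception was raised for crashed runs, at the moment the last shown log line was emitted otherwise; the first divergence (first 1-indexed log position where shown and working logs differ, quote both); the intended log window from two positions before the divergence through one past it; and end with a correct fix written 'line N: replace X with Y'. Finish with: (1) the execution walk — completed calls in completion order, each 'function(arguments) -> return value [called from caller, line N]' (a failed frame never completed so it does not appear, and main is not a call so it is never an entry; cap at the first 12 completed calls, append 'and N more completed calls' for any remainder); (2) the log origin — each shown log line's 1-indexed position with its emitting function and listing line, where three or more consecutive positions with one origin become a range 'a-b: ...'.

Answer: the defect is in rate_window at line 5.
Core observation: Log line 4 is where behavior first shows: 'rate_window done: 0' appears instead of 'rate_window done: 3'.
Call chain: main.
First divergence: position 4 — shown 'rate_window done: 0', intended 'rate_window done: 3'.
Intended log window:
  2: enter probe_limits: 5 items against 12
  3: enter rate_window with 5 values
  4: rate_window done: 3
  5: enter shape_report: 5 items against 12
Execution walk:
  rate_window([12, 5, 10, 6, 9]) -> 0  [called from probe_limits, line 29]
  shape_report([12, 5, 10, 6, 9], 12) -> 1  [called from probe_limits, line 30]
  process_batch(0, 1) -> 0  [called from probe_limits, line 32]
  probe_limits([12, 5, 10, 6, 9], 12) -> 0  [called from main, line 38]
Origin of each log line:
  1: emitted by main (line 37)
  2: emitted by probe_limits (line 28)
  3: emitted by rate_window (line 2)
  4: emitted by rate_window (line 7)
  5: emitted by shape_report (line 11)
  6: emitted by probe_limits (line 31)
  7: emitted by process_batch (line 19)
  8: emitted by main (line 39)
A correct fix: line 5: replace `-` with `%`.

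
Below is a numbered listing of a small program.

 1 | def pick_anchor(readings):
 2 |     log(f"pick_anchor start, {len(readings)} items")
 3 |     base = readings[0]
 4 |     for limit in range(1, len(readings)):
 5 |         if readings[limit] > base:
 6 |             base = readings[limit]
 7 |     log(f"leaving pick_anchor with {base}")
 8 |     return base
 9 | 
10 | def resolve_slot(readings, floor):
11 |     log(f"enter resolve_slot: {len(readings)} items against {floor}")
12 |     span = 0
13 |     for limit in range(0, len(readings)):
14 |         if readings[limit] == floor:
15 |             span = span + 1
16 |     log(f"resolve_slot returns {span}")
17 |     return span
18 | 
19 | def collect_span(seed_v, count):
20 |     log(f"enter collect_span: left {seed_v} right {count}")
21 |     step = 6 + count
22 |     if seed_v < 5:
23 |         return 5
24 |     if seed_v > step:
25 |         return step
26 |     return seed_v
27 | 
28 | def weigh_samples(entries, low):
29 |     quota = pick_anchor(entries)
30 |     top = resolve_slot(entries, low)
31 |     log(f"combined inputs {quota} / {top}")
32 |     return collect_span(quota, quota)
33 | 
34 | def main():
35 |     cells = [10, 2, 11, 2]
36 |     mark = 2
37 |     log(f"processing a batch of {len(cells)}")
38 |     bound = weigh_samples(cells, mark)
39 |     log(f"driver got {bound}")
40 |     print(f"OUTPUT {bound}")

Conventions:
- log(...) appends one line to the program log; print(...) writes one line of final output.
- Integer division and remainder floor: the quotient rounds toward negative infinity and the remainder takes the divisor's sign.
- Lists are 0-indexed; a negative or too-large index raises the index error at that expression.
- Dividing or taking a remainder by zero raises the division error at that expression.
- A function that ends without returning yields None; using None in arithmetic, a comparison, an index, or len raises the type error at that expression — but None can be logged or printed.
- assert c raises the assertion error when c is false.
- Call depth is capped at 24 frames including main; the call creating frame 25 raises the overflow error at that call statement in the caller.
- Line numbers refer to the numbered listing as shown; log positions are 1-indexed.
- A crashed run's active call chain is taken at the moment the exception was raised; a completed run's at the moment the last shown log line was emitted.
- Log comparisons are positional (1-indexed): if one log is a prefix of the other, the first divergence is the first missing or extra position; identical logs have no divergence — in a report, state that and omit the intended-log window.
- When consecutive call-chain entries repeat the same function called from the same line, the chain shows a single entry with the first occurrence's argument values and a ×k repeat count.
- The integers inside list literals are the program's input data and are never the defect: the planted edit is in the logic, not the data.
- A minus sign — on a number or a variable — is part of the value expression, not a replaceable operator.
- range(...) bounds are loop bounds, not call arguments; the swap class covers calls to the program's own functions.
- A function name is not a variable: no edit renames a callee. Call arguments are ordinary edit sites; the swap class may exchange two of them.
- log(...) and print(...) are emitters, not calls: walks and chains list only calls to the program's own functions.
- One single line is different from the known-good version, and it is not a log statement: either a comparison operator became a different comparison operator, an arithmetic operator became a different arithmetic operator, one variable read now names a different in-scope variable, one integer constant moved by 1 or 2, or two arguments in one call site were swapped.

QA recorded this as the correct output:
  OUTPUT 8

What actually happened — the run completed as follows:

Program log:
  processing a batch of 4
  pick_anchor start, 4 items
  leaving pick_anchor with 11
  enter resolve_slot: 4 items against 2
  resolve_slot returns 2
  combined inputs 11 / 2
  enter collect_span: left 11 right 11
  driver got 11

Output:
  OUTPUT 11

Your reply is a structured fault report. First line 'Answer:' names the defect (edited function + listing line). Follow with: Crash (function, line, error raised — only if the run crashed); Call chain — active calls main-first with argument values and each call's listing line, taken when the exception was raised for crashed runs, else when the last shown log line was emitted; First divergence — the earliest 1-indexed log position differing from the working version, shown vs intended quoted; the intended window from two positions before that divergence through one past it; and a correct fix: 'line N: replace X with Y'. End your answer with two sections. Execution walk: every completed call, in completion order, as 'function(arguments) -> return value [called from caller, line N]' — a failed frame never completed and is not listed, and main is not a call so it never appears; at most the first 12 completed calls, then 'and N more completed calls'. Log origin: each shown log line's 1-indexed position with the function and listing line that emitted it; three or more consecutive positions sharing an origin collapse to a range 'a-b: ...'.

Answer: the defect is in weigh_samples at line 32.
Core observation: Log line 7 is where behavior first shows: 'enter collect_span: left 11 right 11' appears instead of 'enter collect_span: left 11 right 2'.
Call chain: main.
First divergence: position 7; shown 'enter collect_span: left 11 right 11' vs intended 'enter collect_span: left 11 right 2'.
Intended log window:
  5: resolve_slot returns 2
  6: combined inputs 11 / 2
  7: enter collect_span: left 11 right 2
  8: driver got 8
Execution walk:
  pick_anchor([10, 2, 11, 2]) -> 11  [called from weigh_samples, line 29]
  resolve_slot([10, 2, 11, 2], 2) -> 2  [called from weigh_samples, line 30]
  collect_span(11, 11) -> 11  [called from weigh_samples, line 32]
  weigh_samples([10, 2, 11, 2], 2) -> 11  [called from main, line 38]
Log origins:
  1 — main, line 37
  2 — pick_anchor, line 2
  3 — pick_anchor, line 7
  4 — resolve_slot, line 11
  5 — resolve_slot, line 16
  6 — weigh_samples, line 31
  7 — collect_span, line 20
  8 — main, line 39
A correct fix: line 32: replace `collect_span(quota, quota)` with `collect_span(quota, top)`.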